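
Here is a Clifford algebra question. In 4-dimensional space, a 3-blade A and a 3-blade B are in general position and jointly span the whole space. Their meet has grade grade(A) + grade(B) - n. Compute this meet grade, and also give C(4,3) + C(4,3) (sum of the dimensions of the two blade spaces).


Meet grade = grade(A) + grade(B) - n
= 3 + 3 - 4 = 2
C(4,3) = 4
C(4,3) = 4
dim_A + dim_B = 4 + 4 = 8


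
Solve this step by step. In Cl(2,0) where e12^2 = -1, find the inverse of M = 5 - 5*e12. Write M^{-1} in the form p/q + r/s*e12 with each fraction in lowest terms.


M = 5 - 5*e12, where e12^2 = -1.
Since M commutes with its reverse ~M = a - b*e12, M * ~M = a^2 - b^2*e12^2 = a^2 + b^2.
So M^{-1} = ~M / (a^2 + b^2) = (a - b*e12)/(a^2 + b^2).
a^2 + b^2 = 25 + 25 = 50
Scalar part = 5/50 = 1/10
Bivector coeff = 5/50 = 1/10
M^{-1} = 1/10 + 1/10*e12


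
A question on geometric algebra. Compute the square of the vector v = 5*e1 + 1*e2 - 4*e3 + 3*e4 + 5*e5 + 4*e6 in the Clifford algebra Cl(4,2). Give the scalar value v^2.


v^2 = sum of c_i^2 * e_i^2
Positive signature terms (e_i^2 = +1): 5^2 + 1^2 + (-4)^2 + 3^2 = 51
Negative signature terms (e_j^2 = -1): 5^2 + 4^2 = 41
v^2 = 51 - 41 = 10


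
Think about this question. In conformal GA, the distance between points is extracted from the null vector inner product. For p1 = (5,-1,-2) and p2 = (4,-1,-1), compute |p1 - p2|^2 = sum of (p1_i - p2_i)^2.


p1 - p2 = (1, 0, -1)
|p1 - p2|^2 = 1^2 + 0^2 + (-1)^2
= 1 + 0 + 1
= 2


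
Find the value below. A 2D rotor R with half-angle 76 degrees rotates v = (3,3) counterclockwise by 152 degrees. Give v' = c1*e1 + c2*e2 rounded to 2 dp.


Rotor R = cos(76deg) - sin(76deg)*e12
Rotation angle theta = 2 * 76 = 152 degrees
v' = R*v*~R rotates v by theta.
cos(152deg) = -0.8829, sin(152deg) = 0.4695
v'_1 = 3*cos(152deg) - 3*sin(152deg)
= 3*(-0.8829) - 3*0.4695
= -4.06
v'_2 = 3*sin(152deg) + 3*cos(152deg)
= 3*0.4695 + 3*(-0.8829)
= -1.24
v' = -4.06*e1 - 1.24*e2


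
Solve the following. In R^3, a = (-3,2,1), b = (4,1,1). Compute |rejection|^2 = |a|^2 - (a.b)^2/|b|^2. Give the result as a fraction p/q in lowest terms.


|a|^2 = (-3)^2 + 2^2 + 1^2 = 14
|b|^2 = 4^2 + 1^2 + 1^2 = 18
a . b = (-3)*4 + 2*1 + 1*1 = -9
(a.b)^2 = (-9)^2 = 81
|rej|^2 = 14 - 81/18
= (252 - 81)/18
= 171/18
In lowest terms: 19/2


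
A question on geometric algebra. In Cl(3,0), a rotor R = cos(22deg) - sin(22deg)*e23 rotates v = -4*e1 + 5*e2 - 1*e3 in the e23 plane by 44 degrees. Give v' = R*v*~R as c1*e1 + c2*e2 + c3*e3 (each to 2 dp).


Rotor R = cos(22deg) - sin(22deg)*e23
Rotation angle theta = 2 * 22 = 44 degrees in the e23 plane (e2 -> e3).
The component perpendicular to the plane (e1) is invariant: v'_1 = v1 = -4.00
cos(44deg) = 0.7193, sin(44deg) = 0.6947
v'_2 = v2*cos(theta) - v3*sin(theta) = 5*0.7193 - (-1)*0.6947 = 4.29
v'_3 = v2*sin(theta) + v3*cos(theta) = 5*0.6947 + (-1)*0.7193 = 2.75
v' = -4.00*e1 + 4.29*e2 + 2.75*e3


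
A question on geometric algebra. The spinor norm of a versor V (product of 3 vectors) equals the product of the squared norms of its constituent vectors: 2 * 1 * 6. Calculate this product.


Spinor norm N(V) = |v1|^2 * |v2|^2 * ... * |v3|^2
= 2 * 1 * 6
Running product: 2, 2, 12
N(V) = 12


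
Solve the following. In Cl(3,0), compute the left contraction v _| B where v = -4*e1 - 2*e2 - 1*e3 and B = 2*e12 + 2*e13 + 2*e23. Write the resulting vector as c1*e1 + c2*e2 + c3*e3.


Left contraction v _| B = <vB>_1 (grade-1 part of the geometric product vB).
Using e1_|e12 = e2, e2_|e12 = -e1, e1_|e13 = e3, e3_|e13 = -e1, e2_|e23 = e3, e3_|e23 = -e2:
e1 coeff: -v2*b12 - v3*b13 = -(-2)*(2) - (-1)*(2) = 6
e2 coeff: v1*b12 - v3*b23 = (-4)*(2) - (-1)*(2) = -6
e3 coeff: v1*b13 + v2*b23 = (-4)*(2) + (-2)*(2) = -12
v _| B = 6*e1 - 6*e2 - 12*e3


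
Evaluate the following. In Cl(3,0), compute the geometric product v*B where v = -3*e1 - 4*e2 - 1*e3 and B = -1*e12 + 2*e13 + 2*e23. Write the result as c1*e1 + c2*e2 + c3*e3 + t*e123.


vB has grade-1 (vector) and grade-3 (trivector) parts: vB = (v _| B) + (v ^ B).
Vector part <vB>_1:
  e1: -v2*b12 - v3*b13 = -(-4)*(-1) - (-1)*(2) = -2
  e2: v1*b12 - v3*b23 = (-3)*(-1) - (-1)*(2) = 5
  e3: v1*b13 + v2*b23 = (-3)*(2) + (-4)*(2) = -14
Trivector part <vB>_3:
  e123: v1*b23 - v2*b13 + v3*b12 = (-3)*(2) - (-4)*(2) + (-1)*(-1) = 3
vB = -2*e1 + 5*e2 - 14*e3 + 3*e123


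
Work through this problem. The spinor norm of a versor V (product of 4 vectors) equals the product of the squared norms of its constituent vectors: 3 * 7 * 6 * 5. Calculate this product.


Spinor norm N(V) = |v1|^2 * |v2|^2 * ... * |v4|^2
= 3 * 7 * 6 * 5
Running product: 3, 21, 126, 630
N(V) = 630


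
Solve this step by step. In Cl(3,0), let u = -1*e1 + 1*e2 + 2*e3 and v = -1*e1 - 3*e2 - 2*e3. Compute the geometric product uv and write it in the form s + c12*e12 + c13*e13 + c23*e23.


In Cl(3,0): e_i^2 = 1, e_ie_j = -e_je_i for i != j.
Scalar part = u . v = (-1)*(-1) + 1*(-3) + 2*(-2)
= 1 + (-3) + (-4) = -6
e12 coeff = (-1)*(-3) - 1*(-1) = 3 - (-1) = 4
e13 coeff = (-1)*(-2) - 2*(-1) = 2 - (-2) = 4
e23 coeff = 1*(-2) - 2*(-3) = -2 - (-6) = 4
uv = -6 + 4*e12 + 4*e13 + 4*e23


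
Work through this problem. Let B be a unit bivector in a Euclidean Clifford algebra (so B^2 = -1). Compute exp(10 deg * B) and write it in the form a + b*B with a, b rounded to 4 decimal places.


For a unit bivector B with B^2 = -1, the exponential series gives
e^(theta*B) = cos(theta) + sin(theta)*B (the GA analogue of Euler's formula).
theta = 10 degrees = 0.174533 rad
cos(10 deg) = 0.9848
sin(10 deg) = 0.1736
exp(theta*B) = 0.9848 + 0.1736*B


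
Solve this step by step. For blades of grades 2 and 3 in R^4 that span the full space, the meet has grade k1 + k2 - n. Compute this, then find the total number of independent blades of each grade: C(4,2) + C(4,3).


Meet grade = grade(A) + grade(B) - n
= 2 + 3 - 4 = 1
C(4,2) = 6
C(4,3) = 4
dim_A + dim_B = 6 + 4 = 10


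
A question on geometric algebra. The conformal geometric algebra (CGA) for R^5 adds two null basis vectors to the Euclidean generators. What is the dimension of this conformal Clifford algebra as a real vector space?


The conformal model of R^5 uses Cl(6,1): the 5 Euclidean generators plus two extra orthogonal generators e+ (e+^2 = +1) and e- (e-^2 = -1), from which the null vectors e0, einf are built.
Number of generators m = 5 + 2 = 7.
dim Cl(p,q) = 2^m = 2^7 = 128


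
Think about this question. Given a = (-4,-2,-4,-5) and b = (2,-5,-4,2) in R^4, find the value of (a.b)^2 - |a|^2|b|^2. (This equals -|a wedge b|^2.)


a . b = (-4)*2 + (-2)*(-5) + (-4)*(-4) + (-5)*2
= -8 + 10 + 16 + (-10) = 8
|a|^2 = (-4)^2 + (-2)^2 + (-4)^2 + (-5)^2 = 61
|b|^2 = 2^2 + (-5)^2 + (-4)^2 + 2^2 = 49
(a.b)^2 = 8^2 = 64
|a|^2 * |b|^2 = 61 * 49 = 2989
Result = 64 - 2989 = -2925


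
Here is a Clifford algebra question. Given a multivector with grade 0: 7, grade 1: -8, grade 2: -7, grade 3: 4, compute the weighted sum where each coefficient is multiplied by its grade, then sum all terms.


Grade-weighted sum = sum of grade_k * coefficient_k
0*7 = 0
1*(-8) = -8
2*(-7) = -14
3*4 = 12
Total = 0 + (-8) + (-14) + 12 = -10


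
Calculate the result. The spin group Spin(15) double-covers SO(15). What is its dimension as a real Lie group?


Spin(n) double-covers SO(n); both have Lie algebra so(n) of dimension n(n-1)/2.
n = 15
n(n-1) = 15 * 14 = 210
dim Spin(15) = 210/2 = 105


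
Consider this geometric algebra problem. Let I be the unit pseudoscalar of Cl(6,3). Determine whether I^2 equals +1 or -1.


The pseudoscalar I = e1...e_n (product of all n generators) of Cl(p,q) satisfies I^2 = (-1)^(q + n(n-1)/2).
p = 6, q = 3, n = p + q = 9
n(n-1)/2 = 9 * 8 / 2 = 36
Exponent = q + n(n-1)/2 = 3 + 36 = 39
I^2 = (-1)^39 = -1


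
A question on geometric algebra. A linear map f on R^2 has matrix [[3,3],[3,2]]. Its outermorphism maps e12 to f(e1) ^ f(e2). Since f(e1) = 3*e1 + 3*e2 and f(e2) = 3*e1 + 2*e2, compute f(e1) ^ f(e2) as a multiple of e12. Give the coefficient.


The outermorphism of a linear map f sends e1^e2 to f(e1)^f(e2).
f(e1) = 3*e1 + 3*e2
f(e2) = 3*e1 + 2*e2
f(e1) ^ f(e2) = (3*e1 + 3*e2) ^ (3*e1 + 2*e2)
= 3*2*e12 + 3*3*e21
= (6 - 9)*e12
= -3*e12
Coefficient = -3


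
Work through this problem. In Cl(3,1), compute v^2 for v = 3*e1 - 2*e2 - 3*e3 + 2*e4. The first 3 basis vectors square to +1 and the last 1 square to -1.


v^2 = sum of c_i^2 * e_i^2
Positive signature terms (e_i^2 = +1): 3^2 + (-2)^2 + (-3)^2 = 22
Negative signature terms (e_j^2 = -1): 2^2 = 4
v^2 = 22 - 4 = 18


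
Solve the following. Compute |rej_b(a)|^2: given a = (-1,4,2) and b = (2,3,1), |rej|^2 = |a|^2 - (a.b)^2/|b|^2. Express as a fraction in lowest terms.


|a|^2 = (-1)^2 + 4^2 + 2^2 = 21
|b|^2 = 2^2 + 3^2 + 1^2 = 14
a . b = (-1)*2 + 4*3 + 2*1 = 12
(a.b)^2 = 12^2 = 144
|rej|^2 = 21 - 144/14
= (294 - 144)/14
= 150/14
In lowest terms: 75/7


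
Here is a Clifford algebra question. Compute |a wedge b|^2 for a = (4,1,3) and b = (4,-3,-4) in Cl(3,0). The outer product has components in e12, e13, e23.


a wedge b = (a1*b2 - a2*b1)*e12 + (a1*b3 - a3*b1)*e13 + (a2*b3 - a3*b2)*e23
e12 coeff: 4*(-3) - 1*4 = -12 - 4 = -16
e13 coeff: 4*(-4) - 3*4 = -16 - 12 = -28
e23 coeff: 1*(-4) - 3*(-3) = -4 - (-9) = 5
|a wedge b|^2 = (-16)^2 + (-28)^2 + 5^2
= 256 + 784 + 25
= 1065


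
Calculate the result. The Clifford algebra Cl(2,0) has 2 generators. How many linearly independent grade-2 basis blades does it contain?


Number of grade-k basis blades in Cl(p,q) with n = p + q is C(n, k).
n = 2 + 0 = 2
C(2, 2) = 2! / (2! * 0!)
= 2 / (2 * 1)
= 1


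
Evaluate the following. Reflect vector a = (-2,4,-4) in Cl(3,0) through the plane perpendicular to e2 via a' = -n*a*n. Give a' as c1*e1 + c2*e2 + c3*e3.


Reflection formula: a' = -n*a*n, with n = e2 (unit vector, n^2 = 1).
For reflection through hyperplane perp to e2:
The component along e2 flips sign, others stay.
a = (-2, 4, -4)
a' = (-2, -4, -4)
a' = -2*e1 - 4*e2 - 4*e3


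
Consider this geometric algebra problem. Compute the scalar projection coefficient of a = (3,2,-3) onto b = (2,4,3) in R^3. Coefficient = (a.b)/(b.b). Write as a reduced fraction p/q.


Projection coefficient = (a . b) / (b . b)
a . b = 3*2 + 2*4 + (-3)*3
= 6 + 8 + (-9) = 5
b . b = 2^2 + 4^2 + 3^2
= 4 + 16 + 9 = 29
Coefficient = 5/29
In lowest terms: 5/29


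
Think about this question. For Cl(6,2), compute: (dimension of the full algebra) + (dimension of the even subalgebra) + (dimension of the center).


n = 6 + 2 = 8
Total dim = 2^8 = 256
Even subalgebra dim = 2^7 = 128
n is even, so center dim = 1
Sum = 256 + 128 + 1 = 385


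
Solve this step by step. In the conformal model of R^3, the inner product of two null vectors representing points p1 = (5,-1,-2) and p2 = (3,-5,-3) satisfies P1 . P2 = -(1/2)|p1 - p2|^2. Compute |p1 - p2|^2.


p1 - p2 = (2, 4, 1)
|p1 - p2|^2 = 2^2 + 4^2 + 1^2
= 4 + 16 + 1
= 21


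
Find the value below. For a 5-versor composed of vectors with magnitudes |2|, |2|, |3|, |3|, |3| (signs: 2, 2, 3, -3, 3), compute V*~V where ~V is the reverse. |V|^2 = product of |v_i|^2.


Each vector v_i has |v_i|^2 = s_i^2
Squared scales: 2^2 = 4, 2^2 = 4, 3^2 = 9, (-3)^2 = 9, 3^2 = 9
|V|^2 = 4 * 4 * 9 * 9 * 9
= 11664


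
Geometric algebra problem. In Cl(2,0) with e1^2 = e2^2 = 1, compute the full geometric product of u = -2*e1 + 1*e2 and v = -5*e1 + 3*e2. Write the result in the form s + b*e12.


Expand: (-2*e1 + 1*e2)(-5*e1 + 3*e2)
= (-2)*(-5)*e1e1 + (-2)*3*e1e2 + 1*(-5)*e2e1 + 1*3*e2e2
Using e1^2 = e2^2 = 1, e2e1 = -e1e2:
Scalar part s = (-2)*(-5) + 1*3 = 10 + 3 = 13
Bivector part b = (-2)*3 - 1*(-5) = -6 - (-5) = -1
uv = 13 - 1*e12


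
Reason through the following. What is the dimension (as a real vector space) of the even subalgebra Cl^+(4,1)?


Even subalgebra dimension = 2^(n-1)
n = 4 + 1 = 5
2^(5 - 1) = 2^4 = 16
Verification: sum of C(5,k) for even k = 1 + 10 + 5 = 16
Result = 16


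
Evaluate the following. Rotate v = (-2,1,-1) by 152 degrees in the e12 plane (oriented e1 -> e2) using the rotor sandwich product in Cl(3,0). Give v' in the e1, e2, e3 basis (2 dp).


Rotor R = cos(76deg) - sin(76deg)*e12
Rotation angle theta = 2 * 76 = 152 degrees in the e12 plane (e1 -> e2).
The component perpendicular to the plane (e3) is invariant: v'_3 = v3 = -1.00
cos(152deg) = -0.8829, sin(152deg) = 0.4695
v'_1 = v1*cos(theta) - v2*sin(theta) = -2*(-0.8829) - 1*0.4695 = 1.30
v'_2 = v1*sin(theta) + v2*cos(theta) = -2*0.4695 + 1*(-0.8829) = -1.82
v' = 1.30*e1 - 1.82*e2 - 1.00*e3


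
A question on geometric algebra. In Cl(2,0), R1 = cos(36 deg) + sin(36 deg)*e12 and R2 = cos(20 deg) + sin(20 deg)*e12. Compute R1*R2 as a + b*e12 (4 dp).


Same-plane rotors commute and their half-angles add:
R1*R2 = cos(a1 + a2) + sin(a1 + a2)*e12.
a1 + a2 = 36 + 20 = 56 deg
cos(56 deg) = 0.5592
sin(56 deg) = 0.8290
R1*R2 = 0.5592 + 0.8290*e12


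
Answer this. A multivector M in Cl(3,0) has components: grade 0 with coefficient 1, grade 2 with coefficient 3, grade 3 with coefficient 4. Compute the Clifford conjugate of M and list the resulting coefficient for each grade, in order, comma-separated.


Clifford conjugate sign for grade k: (-1)^(k(k+1)/2)
Grade 0: (-1)^(0*1/2) = (-1)^0 = 1, coeff 1 -> 1
Grade 2: (-1)^(2*3/2) = (-1)^3 = -1, coeff 3 -> -3
Grade 3: (-1)^(3*4/2) = (-1)^6 = 1, coeff 4 -> 4
Conjugated coefficients: 1, -3, 4


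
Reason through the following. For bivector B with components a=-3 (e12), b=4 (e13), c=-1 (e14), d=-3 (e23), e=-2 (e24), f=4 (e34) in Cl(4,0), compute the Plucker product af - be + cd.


Plucker relation: af - be + cd
a*f = (-3)*4 = -12
b*e = 4*(-2) = -8
c*d = (-1)*(-3) = 3
af - be + cd = -12 - (-8) + 3
= -1


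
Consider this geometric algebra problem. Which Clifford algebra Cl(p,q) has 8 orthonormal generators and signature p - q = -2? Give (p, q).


We need p + q = 8 and p - q = -2.
Adding: 2p = 8 + (-2) = 6, so p = 3.
Then q = 8 - 3 = 5.
(p, q) = (3, 5)


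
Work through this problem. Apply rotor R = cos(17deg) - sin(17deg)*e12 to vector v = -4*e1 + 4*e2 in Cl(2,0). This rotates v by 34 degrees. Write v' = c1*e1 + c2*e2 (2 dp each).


Rotor R = cos(17deg) - sin(17deg)*e12
Rotation angle theta = 2 * 17 = 34 degrees
v' = R*v*~R rotates v by theta.
cos(34deg) = 0.8290, sin(34deg) = 0.5592
v'_1 = -4*cos(34deg) - 4*sin(34deg)
= -4*0.8290 - 4*0.5592
= -5.55
v'_2 = -4*sin(34deg) + 4*cos(34deg)
= -4*0.5592 + 4*0.8290
= 1.08
v' = -5.55*e1 + 1.08*e2


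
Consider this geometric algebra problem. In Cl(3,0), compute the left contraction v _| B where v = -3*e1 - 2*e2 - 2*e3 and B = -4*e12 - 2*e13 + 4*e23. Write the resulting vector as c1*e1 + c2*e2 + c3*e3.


Left contraction v _| B = <vB>_1 (grade-1 part of the geometric product vB).
Using e1_|e12 = e2, e2_|e12 = -e1, e1_|e13 = e3, e3_|e13 = -e1, e2_|e23 = e3, e3_|e23 = -e2:
e1 coeff: -v2*b12 - v3*b13 = -(-2)*(-4) - (-2)*(-2) = -12
e2 coeff: v1*b12 - v3*b23 = (-3)*(-4) - (-2)*(4) = 20
e3 coeff: v1*b13 + v2*b23 = (-3)*(-2) + (-2)*(4) = -2
v _| B = -12*e1 + 20*e2 - 2*e3


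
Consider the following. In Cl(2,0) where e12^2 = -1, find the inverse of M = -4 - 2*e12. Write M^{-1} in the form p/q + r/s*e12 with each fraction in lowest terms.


M = -4 - 2*e12, where e12^2 = -1.
Since M commutes with its reverse ~M = a - b*e12, M * ~M = a^2 - b^2*e12^2 = a^2 + b^2.
So M^{-1} = ~M / (a^2 + b^2) = (a - b*e12)/(a^2 + b^2).
a^2 + b^2 = 16 + 4 = 20
Scalar part = -4/20 = -1/5
Bivector coeff = 2/20 = 1/10
M^{-1} = -1/5 + 1/10*e12


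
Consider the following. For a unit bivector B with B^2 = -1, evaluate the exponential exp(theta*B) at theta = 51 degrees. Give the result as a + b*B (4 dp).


For a unit bivector B with B^2 = -1, the exponential series gives
e^(theta*B) = cos(theta) + sin(theta)*B (the GA analogue of Euler's formula).
theta = 51 degrees = 0.890118 rad
cos(51 deg) = 0.6293
sin(51 deg) = 0.7771
exp(theta*B) = 0.6293 + 0.7771*B


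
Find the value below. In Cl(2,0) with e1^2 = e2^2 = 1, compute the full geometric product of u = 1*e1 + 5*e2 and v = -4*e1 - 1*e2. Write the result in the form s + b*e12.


Expand: (1*e1 + 5*e2)(-4*e1 - 1*e2)
= 1*(-4)*e1e1 + 1*(-1)*e1e2 + 5*(-4)*e2e1 + 5*(-1)*e2e2
Using e1^2 = e2^2 = 1, e2e1 = -e1e2:
Scalar part s = 1*(-4) + 5*(-1) = -4 + (-5) = -9
Bivector part b = 1*(-1) - 5*(-4) = -1 - (-20) = 19
uv = -9 + 19*e12


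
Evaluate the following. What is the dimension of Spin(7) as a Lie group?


Spin(n) double-covers SO(n); both have Lie algebra so(n) of dimension n(n-1)/2.
n = 7
n(n-1) = 7 * 6 = 42
dim Spin(7) = 42/2 = 21


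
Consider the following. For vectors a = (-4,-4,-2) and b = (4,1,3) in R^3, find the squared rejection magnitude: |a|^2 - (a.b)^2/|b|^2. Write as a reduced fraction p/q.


|a|^2 = (-4)^2 + (-4)^2 + (-2)^2 = 36
|b|^2 = 4^2 + 1^2 + 3^2 = 26
a . b = (-4)*4 + (-4)*1 + (-2)*3 = -26
(a.b)^2 = (-26)^2 = 676
|rej|^2 = 36 - 676/26
= (936 - 676)/26
= 260/26
In lowest terms: 10/1


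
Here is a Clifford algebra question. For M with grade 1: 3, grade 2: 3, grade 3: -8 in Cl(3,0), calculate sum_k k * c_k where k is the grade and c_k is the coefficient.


Grade-weighted sum = sum of grade_k * coefficient_k
1*3 = 3
2*3 = 6
3*(-8) = -24
Total = 3 + 6 + (-24) = -15


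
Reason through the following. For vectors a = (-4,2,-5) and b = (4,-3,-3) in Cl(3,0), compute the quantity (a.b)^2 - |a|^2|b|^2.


a . b = (-4)*4 + 2*(-3) + (-5)*(-3)
= -16 + (-6) + 15 = -7
|a|^2 = (-4)^2 + 2^2 + (-5)^2 = 45
|b|^2 = 4^2 + (-3)^2 + (-3)^2 = 34
(a.b)^2 = (-7)^2 = 49
|a|^2 * |b|^2 = 45 * 34 = 1530
Result = 49 - 1530 = -1481


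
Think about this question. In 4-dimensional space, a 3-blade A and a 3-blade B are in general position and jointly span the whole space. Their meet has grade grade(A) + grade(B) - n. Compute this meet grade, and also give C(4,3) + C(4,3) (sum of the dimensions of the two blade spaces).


Meet grade = grade(A) + grade(B) - n
= 3 + 3 - 4 = 2
C(4,3) = 4
C(4,3) = 4
dim_A + dim_B = 4 + 4 = 8


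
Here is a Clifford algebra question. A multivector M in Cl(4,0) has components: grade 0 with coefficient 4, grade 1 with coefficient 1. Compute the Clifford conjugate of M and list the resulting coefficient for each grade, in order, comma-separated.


Clifford conjugate sign for grade k: (-1)^(k(k+1)/2)
Grade 0: (-1)^(0*1/2) = (-1)^0 = 1, coeff 4 -> 4
Grade 1: (-1)^(1*2/2) = (-1)^1 = -1, coeff 1 -> -1
Conjugated coefficients: 4, -1


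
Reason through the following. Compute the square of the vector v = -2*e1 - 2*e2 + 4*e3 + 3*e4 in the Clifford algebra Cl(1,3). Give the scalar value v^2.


v^2 = sum of c_i^2 * e_i^2
Positive signature terms (e_i^2 = +1): (-2)^2 = 4
Negative signature terms (e_j^2 = -1): (-2)^2 + 4^2 + 3^2 = 29
v^2 = 4 - 29 = -25


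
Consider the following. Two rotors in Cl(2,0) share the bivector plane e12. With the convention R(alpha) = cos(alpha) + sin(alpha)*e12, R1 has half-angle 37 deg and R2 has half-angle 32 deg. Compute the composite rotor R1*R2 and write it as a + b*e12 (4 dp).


Same-plane rotors commute and their half-angles add:
R1*R2 = cos(a1 + a2) + sin(a1 + a2)*e12.
a1 + a2 = 37 + 32 = 69 deg
cos(69 deg) = 0.3584
sin(69 deg) = 0.9336
R1*R2 = 0.3584 + 0.9336*e12


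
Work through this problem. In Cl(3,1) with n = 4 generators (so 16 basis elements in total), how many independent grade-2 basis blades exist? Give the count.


Number of grade-k basis blades in Cl(p,q) with n = p + q is C(n, k).
n = 3 + 1 = 4
C(4, 2) = 4! / (2! * 2!)
= 24 / (2 * 2)
= 6


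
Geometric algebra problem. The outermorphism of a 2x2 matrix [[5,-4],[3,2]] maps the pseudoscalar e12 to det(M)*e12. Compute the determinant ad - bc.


The outermorphism of a linear map f sends e1^e2 to f(e1)^f(e2).
f(e1) = 5*e1 + 3*e2
f(e2) = -4*e1 + 2*e2
f(e1) ^ f(e2) = (5*e1 + 3*e2) ^ (-4*e1 + 2*e2)
= 5*2*e12 + 3*(-4)*e21
= (10 - (-12))*e12
= 22*e12
Coefficient = 22


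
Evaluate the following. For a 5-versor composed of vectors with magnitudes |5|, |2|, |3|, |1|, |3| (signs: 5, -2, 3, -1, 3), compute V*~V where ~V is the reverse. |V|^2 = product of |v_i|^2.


Each vector v_i has |v_i|^2 = s_i^2
Squared scales: 5^2 = 25, (-2)^2 = 4, 3^2 = 9, (-1)^2 = 1, 3^2 = 9
|V|^2 = 25 * 4 * 9 * 1 * 9
= 8100


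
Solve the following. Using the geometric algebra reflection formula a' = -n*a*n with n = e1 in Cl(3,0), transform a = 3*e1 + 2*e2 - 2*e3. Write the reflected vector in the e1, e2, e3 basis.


Reflection formula: a' = -n*a*n, with n = e1 (unit vector, n^2 = 1).
For reflection through hyperplane perp to e1:
The component along e1 flips sign, others stay.
a = (3, 2, -2)
a' = (-3, 2, -2)
a' = -3*e1 + 2*e2 - 2*e3


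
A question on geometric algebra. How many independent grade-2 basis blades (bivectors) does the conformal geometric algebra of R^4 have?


The conformal model of R^4 uses Cl(5,1) with m = 4 + 2 = 6 generators.
Number of grade-2 blades = C(m, 2) = C(6, 2)
= 6*5/2 = 15


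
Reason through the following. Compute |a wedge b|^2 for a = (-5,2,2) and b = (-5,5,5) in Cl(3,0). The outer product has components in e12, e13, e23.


a wedge b = (a1*b2 - a2*b1)*e12 + (a1*b3 - a3*b1)*e13 + (a2*b3 - a3*b2)*e23
e12 coeff: (-5)*5 - 2*(-5) = -25 - (-10) = -15
e13 coeff: (-5)*5 - 2*(-5) = -25 - (-10) = -15
e23 coeff: 2*5 - 2*5 = 10 - 10 = 0
|a wedge b|^2 = (-15)^2 + (-15)^2 + 0^2
= 225 + 225 + 0
= 450


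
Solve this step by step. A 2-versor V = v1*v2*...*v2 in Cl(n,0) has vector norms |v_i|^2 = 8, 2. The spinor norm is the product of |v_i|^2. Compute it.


Spinor norm N(V) = |v1|^2 * |v2|^2 * ... * |v2|^2
= 8 * 2
Running product: 8, 16
N(V) = 16


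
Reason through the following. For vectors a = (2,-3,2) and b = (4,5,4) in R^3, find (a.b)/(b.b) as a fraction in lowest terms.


Projection coefficient = (a . b) / (b . b)
a . b = 2*4 + (-3)*5 + 2*4
= 8 + (-15) + 8 = 1
b . b = 4^2 + 5^2 + 4^2
= 16 + 25 + 16 = 57
Coefficient = 1/57
In lowest terms: 1/57


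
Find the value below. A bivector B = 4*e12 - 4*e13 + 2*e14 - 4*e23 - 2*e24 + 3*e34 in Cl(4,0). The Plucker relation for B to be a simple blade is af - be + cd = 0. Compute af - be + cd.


Plucker relation: af - be + cd
a*f = 4*3 = 12
b*e = (-4)*(-2) = 8
c*d = 2*(-4) = -8
af - be + cd = 12 - 8 + (-8)
= -4


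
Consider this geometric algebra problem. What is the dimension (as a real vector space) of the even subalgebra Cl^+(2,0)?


Even subalgebra dimension = 2^(n-1)
n = 2 + 0 = 2
2^(2 - 1) = 2^1 = 2
Verification: sum of C(2,k) for even k = 1 + 1 = 2
Result = 2


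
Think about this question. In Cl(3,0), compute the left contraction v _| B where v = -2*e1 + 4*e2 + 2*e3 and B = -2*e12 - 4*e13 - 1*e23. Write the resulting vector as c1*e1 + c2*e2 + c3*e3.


Left contraction v _| B = <vB>_1 (grade-1 part of the geometric product vB).
Using e1_|e12 = e2, e2_|e12 = -e1, e1_|e13 = e3, e3_|e13 = -e1, e2_|e23 = e3, e3_|e23 = -e2:
e1 coeff: -v2*b12 - v3*b13 = -(4)*(-2) - (2)*(-4) = 16
e2 coeff: v1*b12 - v3*b23 = (-2)*(-2) - (2)*(-1) = 6
e3 coeff: v1*b13 + v2*b23 = (-2)*(-4) + (4)*(-1) = 4
v _| B = 16*e1 + 6*e2 + 4*e3


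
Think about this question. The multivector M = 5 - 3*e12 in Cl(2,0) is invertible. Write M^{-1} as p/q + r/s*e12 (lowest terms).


M = 5 - 3*e12, where e12^2 = -1.
Since M commutes with its reverse ~M = a - b*e12, M * ~M = a^2 - b^2*e12^2 = a^2 + b^2.
So M^{-1} = ~M / (a^2 + b^2) = (a - b*e12)/(a^2 + b^2).
a^2 + b^2 = 25 + 9 = 34
Scalar part = 5/34 = 5/34
Bivector coeff = 3/34 = 3/34
M^{-1} = 5/34 + 3/34*e12


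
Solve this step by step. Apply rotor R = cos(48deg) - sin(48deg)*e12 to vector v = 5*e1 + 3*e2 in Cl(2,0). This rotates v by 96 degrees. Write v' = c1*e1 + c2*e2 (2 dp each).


Rotor R = cos(48deg) - sin(48deg)*e12
Rotation angle theta = 2 * 48 = 96 degrees
v' = R*v*~R rotates v by theta.
cos(96deg) = -0.1045, sin(96deg) = 0.9945
v'_1 = 5*cos(96deg) - 3*sin(96deg)
= 5*(-0.1045) - 3*0.9945
= -3.51
v'_2 = 5*sin(96deg) + 3*cos(96deg)
= 5*0.9945 + 3*(-0.1045)
= 4.66
v' = -3.51*e1 + 4.66*e2


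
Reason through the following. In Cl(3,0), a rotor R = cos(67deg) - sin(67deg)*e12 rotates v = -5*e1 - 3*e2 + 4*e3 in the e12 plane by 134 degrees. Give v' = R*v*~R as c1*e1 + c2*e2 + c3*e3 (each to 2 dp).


Rotor R = cos(67deg) - sin(67deg)*e12
Rotation angle theta = 2 * 67 = 134 degrees in the e12 plane (e1 -> e2).
The component perpendicular to the plane (e3) is invariant: v'_3 = v3 = 4.00
cos(134deg) = -0.6947, sin(134deg) = 0.7193
v'_1 = v1*cos(theta) - v2*sin(theta) = -5*(-0.6947) - (-3)*0.7193 = 5.63
v'_2 = v1*sin(theta) + v2*cos(theta) = -5*0.7193 + (-3)*(-0.6947) = -1.51
v' = 5.63*e1 - 1.51*e2 + 4.00*e3


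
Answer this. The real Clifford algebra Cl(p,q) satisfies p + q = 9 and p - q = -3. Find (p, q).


We need p + q = 9 and p - q = -3.
Adding: 2p = 9 + (-3) = 6, so p = 3.
Then q = 9 - 3 = 6.
(p, q) = (3, 6)


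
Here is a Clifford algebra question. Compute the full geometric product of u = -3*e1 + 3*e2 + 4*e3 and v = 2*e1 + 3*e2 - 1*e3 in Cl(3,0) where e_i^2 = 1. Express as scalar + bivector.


In Cl(3,0): e_i^2 = 1, e_ie_j = -e_je_i for i != j.
Scalar part = u . v = (-3)*2 + 3*3 + 4*(-1)
= -6 + 9 + (-4) = -1
e12 coeff = (-3)*3 - 3*2 = -9 - 6 = -15
e13 coeff = (-3)*(-1) - 4*2 = 3 - 8 = -5
e23 coeff = 3*(-1) - 4*3 = -3 - 12 = -15
uv = -1 - 15*e12 - 5*e13 - 15*e23


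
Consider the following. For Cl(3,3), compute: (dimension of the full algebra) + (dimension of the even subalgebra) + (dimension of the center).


n = 3 + 3 = 6
Total dim = 2^6 = 64
Even subalgebra dim = 2^5 = 32
n is even, so center dim = 1
Sum = 64 + 32 + 1 = 97


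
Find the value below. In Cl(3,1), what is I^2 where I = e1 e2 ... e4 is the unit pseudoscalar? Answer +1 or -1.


The pseudoscalar I = e1...e_n (product of all n generators) of Cl(p,q) satisfies I^2 = (-1)^(q + n(n-1)/2).
p = 3, q = 1, n = p + q = 4
n(n-1)/2 = 4 * 3 / 2 = 6
Exponent = q + n(n-1)/2 = 1 + 6 = 7
I^2 = (-1)^7 = -1


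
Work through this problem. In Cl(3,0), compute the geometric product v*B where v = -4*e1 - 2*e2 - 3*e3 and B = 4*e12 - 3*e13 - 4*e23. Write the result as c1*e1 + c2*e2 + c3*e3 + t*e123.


vB has grade-1 (vector) and grade-3 (trivector) parts: vB = (v _| B) + (v ^ B).
Vector part <vB>_1:
  e1: -v2*b12 - v3*b13 = -(-2)*(4) - (-3)*(-3) = -1
  e2: v1*b12 - v3*b23 = (-4)*(4) - (-3)*(-4) = -28
  e3: v1*b13 + v2*b23 = (-4)*(-3) + (-2)*(-4) = 20
Trivector part <vB>_3:
  e123: v1*b23 - v2*b13 + v3*b12 = (-4)*(-4) - (-2)*(-3) + (-3)*(4) = -2
vB = -1*e1 - 28*e2 + 20*e3 - 2*e123


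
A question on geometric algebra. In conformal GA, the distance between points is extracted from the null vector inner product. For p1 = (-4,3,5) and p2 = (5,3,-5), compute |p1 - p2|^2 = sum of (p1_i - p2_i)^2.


p1 - p2 = (-9, 0, 10)
|p1 - p2|^2 = (-9)^2 + 0^2 + 10^2
= 81 + 0 + 100
= 181


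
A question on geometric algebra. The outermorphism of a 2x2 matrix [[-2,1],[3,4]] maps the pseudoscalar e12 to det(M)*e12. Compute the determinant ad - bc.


The outermorphism of a linear map f sends e1^e2 to f(e1)^f(e2).
f(e1) = -2*e1 + 3*e2
f(e2) = 1*e1 + 4*e2
f(e1) ^ f(e2) = (-2*e1 + 3*e2) ^ (1*e1 + 4*e2)
= (-2)*4*e12 + 3*1*e21
= (-8 - 3)*e12
= -11*e12
Coefficient = -11


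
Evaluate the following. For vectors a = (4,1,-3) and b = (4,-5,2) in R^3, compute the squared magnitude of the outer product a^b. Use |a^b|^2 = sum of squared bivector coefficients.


a wedge b = (a1*b2 - a2*b1)*e12 + (a1*b3 - a3*b1)*e13 + (a2*b3 - a3*b2)*e23
e12 coeff: 4*(-5) - 1*4 = -20 - 4 = -24
e13 coeff: 4*2 - (-3)*4 = 8 - (-12) = 20
e23 coeff: 1*2 - (-3)*(-5) = 2 - 15 = -13
|a wedge b|^2 = (-24)^2 + 20^2 + (-13)^2
= 576 + 400 + 169
= 1145


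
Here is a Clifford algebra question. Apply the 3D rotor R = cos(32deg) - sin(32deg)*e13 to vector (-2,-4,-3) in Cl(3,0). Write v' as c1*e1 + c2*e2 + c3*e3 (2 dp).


Rotor R = cos(32deg) - sin(32deg)*e13
Rotation angle theta = 2 * 32 = 64 degrees in the e13 plane (e1 -> e3).
The component perpendicular to the plane (e2) is invariant: v'_2 = v2 = -4.00
cos(64deg) = 0.4384, sin(64deg) = 0.8988
v'_1 = v1*cos(theta) - v3*sin(theta) = -2*0.4384 - (-3)*0.8988 = 1.82
v'_3 = v1*sin(theta) + v3*cos(theta) = -2*0.8988 + (-3)*0.4384 = -3.11
v' = 1.82*e1 - 4.00*e2 - 3.11*e3


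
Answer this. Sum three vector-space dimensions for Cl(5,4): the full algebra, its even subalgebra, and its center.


n = 5 + 4 = 9
Total dim = 2^9 = 512
Even subalgebra dim = 2^8 = 256
n is odd, so center dim = 2
Sum = 512 + 256 + 2 = 770


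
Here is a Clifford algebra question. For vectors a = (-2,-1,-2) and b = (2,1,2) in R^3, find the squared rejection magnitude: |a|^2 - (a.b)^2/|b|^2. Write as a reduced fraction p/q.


|a|^2 = (-2)^2 + (-1)^2 + (-2)^2 = 9
|b|^2 = 2^2 + 1^2 + 2^2 = 9
a . b = (-2)*2 + (-1)*1 + (-2)*2 = -9
(a.b)^2 = (-9)^2 = 81
|rej|^2 = 9 - 81/9
= (81 - 81)/9
= 0/9
In lowest terms: 0/1


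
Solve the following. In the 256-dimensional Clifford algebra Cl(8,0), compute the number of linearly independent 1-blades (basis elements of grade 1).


Number of grade-k basis blades in Cl(p,q) with n = p + q is C(n, k).
n = 8 + 0 = 8
C(8, 1) = 8! / (1! * 7!)
= 40320 / (1 * 5040)
= 8


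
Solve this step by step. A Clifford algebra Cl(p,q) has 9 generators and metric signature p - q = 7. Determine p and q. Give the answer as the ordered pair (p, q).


We need p + q = 9 and p - q = 7.
Adding: 2p = 9 + 7 = 16, so p = 8.
Then q = 9 - 8 = 1.
(p, q) = (8, 1)


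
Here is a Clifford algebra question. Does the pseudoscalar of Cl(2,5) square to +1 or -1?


The pseudoscalar I = e1...e_n (product of all n generators) of Cl(p,q) satisfies I^2 = (-1)^(q + n(n-1)/2).
p = 2, q = 5, n = p + q = 7
n(n-1)/2 = 7 * 6 / 2 = 21
Exponent = q + n(n-1)/2 = 5 + 21 = 26
I^2 = (-1)^26 = +1


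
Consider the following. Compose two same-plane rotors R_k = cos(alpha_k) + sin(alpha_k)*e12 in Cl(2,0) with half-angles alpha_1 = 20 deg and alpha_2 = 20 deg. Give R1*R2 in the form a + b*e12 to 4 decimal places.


Same-plane rotors commute and their half-angles add:
R1*R2 = cos(a1 + a2) + sin(a1 + a2)*e12.
a1 + a2 = 20 + 20 = 40 deg
cos(40 deg) = 0.7660
sin(40 deg) = 0.6428
R1*R2 = 0.7660 + 0.6428*e12


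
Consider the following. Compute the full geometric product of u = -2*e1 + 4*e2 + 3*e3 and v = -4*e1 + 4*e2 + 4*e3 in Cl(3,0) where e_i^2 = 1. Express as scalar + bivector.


In Cl(3,0): e_i^2 = 1, e_ie_j = -e_je_i for i != j.
Scalar part = u . v = (-2)*(-4) + 4*4 + 3*4
= 8 + 16 + 12 = 36
e12 coeff = (-2)*4 - 4*(-4) = -8 - (-16) = 8
e13 coeff = (-2)*4 - 3*(-4) = -8 - (-12) = 4
e23 coeff = 4*4 - 3*4 = 16 - 12 = 4
uv = 36 + 8*e12 + 4*e13 + 4*e23


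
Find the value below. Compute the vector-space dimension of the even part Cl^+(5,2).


Even subalgebra dimension = 2^(n-1)
n = 5 + 2 = 7
2^(7 - 1) = 2^6 = 64
Verification: sum of C(7,k) for even k = 1 + 21 + 35 + 7 = 64
Result = 64


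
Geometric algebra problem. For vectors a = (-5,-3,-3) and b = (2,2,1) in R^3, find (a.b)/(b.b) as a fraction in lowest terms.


Projection coefficient = (a . b) / (b . b)
a . b = (-5)*2 + (-3)*2 + (-3)*1
= -10 + (-6) + (-3) = -19
b . b = 2^2 + 2^2 + 1^2
= 4 + 4 + 1 = 9
Coefficient = -19/9
In lowest terms: -19/9


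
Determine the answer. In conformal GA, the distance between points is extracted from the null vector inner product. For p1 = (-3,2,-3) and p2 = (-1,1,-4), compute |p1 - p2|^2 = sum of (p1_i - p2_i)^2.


p1 - p2 = (-2, 1, 1)
|p1 - p2|^2 = (-2)^2 + 1^2 + 1^2
= 4 + 1 + 1
= 6


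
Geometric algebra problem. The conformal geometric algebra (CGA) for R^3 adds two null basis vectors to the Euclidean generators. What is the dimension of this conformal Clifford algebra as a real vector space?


The conformal model of R^3 uses Cl(4,1): the 3 Euclidean generators plus two extra orthogonal generators e+ (e+^2 = +1) and e- (e-^2 = -1), from which the null vectors e0, einf are built.
Number of generators m = 3 + 2 = 5.
dim Cl(p,q) = 2^m = 2^5 = 32


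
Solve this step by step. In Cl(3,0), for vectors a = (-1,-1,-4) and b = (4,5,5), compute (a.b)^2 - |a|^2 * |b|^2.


a . b = (-1)*4 + (-1)*5 + (-4)*5
= -4 + (-5) + (-20) = -29
|a|^2 = (-1)^2 + (-1)^2 + (-4)^2 = 18
|b|^2 = 4^2 + 5^2 + 5^2 = 66
(a.b)^2 = (-29)^2 = 841
|a|^2 * |b|^2 = 18 * 66 = 1188
Result = 841 - 1188 = -347


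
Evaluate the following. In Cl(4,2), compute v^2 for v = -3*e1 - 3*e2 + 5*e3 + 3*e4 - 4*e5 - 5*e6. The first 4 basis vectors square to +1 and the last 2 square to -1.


v^2 = sum of c_i^2 * e_i^2
Positive signature terms (e_i^2 = +1): (-3)^2 + (-3)^2 + 5^2 + 3^2 = 52
Negative signature terms (e_j^2 = -1): (-4)^2 + (-5)^2 = 41
v^2 = 52 - 41 = 11


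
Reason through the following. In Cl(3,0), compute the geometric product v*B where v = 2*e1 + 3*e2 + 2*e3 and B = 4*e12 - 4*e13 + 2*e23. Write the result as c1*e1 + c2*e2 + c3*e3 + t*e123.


vB has grade-1 (vector) and grade-3 (trivector) parts: vB = (v _| B) + (v ^ B).
Vector part <vB>_1:
  e1: -v2*b12 - v3*b13 = -(3)*(4) - (2)*(-4) = -4
  e2: v1*b12 - v3*b23 = (2)*(4) - (2)*(2) = 4
  e3: v1*b13 + v2*b23 = (2)*(-4) + (3)*(2) = -2
Trivector part <vB>_3:
  e123: v1*b23 - v2*b13 + v3*b12 = (2)*(2) - (3)*(-4) + (2)*(4) = 24
vB = -4*e1 + 4*e2 - 2*e3 + 24*e123


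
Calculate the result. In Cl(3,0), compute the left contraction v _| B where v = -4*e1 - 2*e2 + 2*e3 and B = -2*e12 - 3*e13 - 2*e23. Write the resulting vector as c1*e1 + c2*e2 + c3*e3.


Left contraction v _| B = <vB>_1 (grade-1 part of the geometric product vB).
Using e1_|e12 = e2, e2_|e12 = -e1, e1_|e13 = e3, e3_|e13 = -e1, e2_|e23 = e3, e3_|e23 = -e2:
e1 coeff: -v2*b12 - v3*b13 = -(-2)*(-2) - (2)*(-3) = 2
e2 coeff: v1*b12 - v3*b23 = (-4)*(-2) - (2)*(-2) = 12
e3 coeff: v1*b13 + v2*b23 = (-4)*(-3) + (-2)*(-2) = 16
v _| B = 2*e1 + 12*e2 + 16*e3


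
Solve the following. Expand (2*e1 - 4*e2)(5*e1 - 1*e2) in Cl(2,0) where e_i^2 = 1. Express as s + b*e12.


Expand: (2*e1 - 4*e2)(5*e1 - 1*e2)
= 2*5*e1e1 + 2*(-1)*e1e2 + (-4)*5*e2e1 + (-4)*(-1)*e2e2
Using e1^2 = e2^2 = 1, e2e1 = -e1e2:
Scalar part s = 2*5 + (-4)*(-1) = 10 + 4 = 14
Bivector part b = 2*(-1) - (-4)*5 = -2 - (-20) = 18
uv = 14 + 18*e12


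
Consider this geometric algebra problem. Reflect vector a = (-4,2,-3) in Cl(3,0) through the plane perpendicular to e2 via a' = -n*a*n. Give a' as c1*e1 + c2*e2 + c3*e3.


Reflection formula: a' = -n*a*n, with n = e2 (unit vector, n^2 = 1).
For reflection through hyperplane perp to e2:
The component along e2 flips sign, others stay.
a = (-4, 2, -3)
a' = (-4, -2, -3)
a' = -4*e1 - 2*e2 - 3*e3


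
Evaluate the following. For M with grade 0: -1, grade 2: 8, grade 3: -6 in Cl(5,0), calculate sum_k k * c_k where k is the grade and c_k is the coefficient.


Grade-weighted sum = sum of grade_k * coefficient_k
0*(-1) = 0
2*8 = 16
3*(-6) = -18
Total = 0 + 16 + (-18) = -2


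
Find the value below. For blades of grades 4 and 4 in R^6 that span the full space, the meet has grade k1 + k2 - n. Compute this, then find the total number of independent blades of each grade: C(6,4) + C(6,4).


Meet grade = grade(A) + grade(B) - n
= 4 + 4 - 6 = 2
C(6,4) = 15
C(6,4) = 15
dim_A + dim_B = 15 + 15 = 30


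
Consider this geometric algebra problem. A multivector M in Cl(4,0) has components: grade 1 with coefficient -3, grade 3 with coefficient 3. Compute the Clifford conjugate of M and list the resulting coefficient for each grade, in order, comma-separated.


Clifford conjugate sign for grade k: (-1)^(k(k+1)/2)
Grade 1: (-1)^(1*2/2) = (-1)^1 = -1, coeff -3 -> 3
Grade 3: (-1)^(3*4/2) = (-1)^6 = 1, coeff 3 -> 3
Conjugated coefficients: 3, 3


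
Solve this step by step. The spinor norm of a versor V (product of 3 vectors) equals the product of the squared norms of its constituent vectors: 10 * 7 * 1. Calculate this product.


Spinor norm N(V) = |v1|^2 * |v2|^2 * ... * |v3|^2
= 10 * 7 * 1
Running product: 10, 70, 70
N(V) = 70


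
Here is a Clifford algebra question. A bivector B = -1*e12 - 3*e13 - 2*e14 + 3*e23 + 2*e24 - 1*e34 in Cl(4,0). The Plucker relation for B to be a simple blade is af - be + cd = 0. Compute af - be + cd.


Plucker relation: af - be + cd
a*f = (-1)*(-1) = 1
b*e = (-3)*2 = -6
c*d = (-2)*3 = -6
af - be + cd = 1 - (-6) + (-6)
= 1


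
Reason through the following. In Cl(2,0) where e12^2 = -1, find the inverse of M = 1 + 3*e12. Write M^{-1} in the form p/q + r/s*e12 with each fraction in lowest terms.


M = 1 + 3*e12, where e12^2 = -1.
Since M commutes with its reverse ~M = a - b*e12, M * ~M = a^2 - b^2*e12^2 = a^2 + b^2.
So M^{-1} = ~M / (a^2 + b^2) = (a - b*e12)/(a^2 + b^2).
a^2 + b^2 = 1 + 9 = 10
Scalar part = 1/10 = 1/10
Bivector coeff = -3/10 = -3/10
M^{-1} = 1/10 - 3/10*e12


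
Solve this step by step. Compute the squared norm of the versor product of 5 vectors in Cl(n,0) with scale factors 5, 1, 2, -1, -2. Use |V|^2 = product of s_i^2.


Each vector v_i has |v_i|^2 = s_i^2
Squared scales: 5^2 = 25, 1^2 = 1, 2^2 = 4, (-1)^2 = 1, (-2)^2 = 4
|V|^2 = 25 * 1 * 4 * 1 * 4
= 400


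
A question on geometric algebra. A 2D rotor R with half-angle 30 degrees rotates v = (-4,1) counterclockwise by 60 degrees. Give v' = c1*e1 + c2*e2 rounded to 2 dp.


Rotor R = cos(30deg) - sin(30deg)*e12
Rotation angle theta = 2 * 30 = 60 degrees
v' = R*v*~R rotates v by theta.
cos(60deg) = 0.5000, sin(60deg) = 0.8660
v'_1 = -4*cos(60deg) - 1*sin(60deg)
= -4*0.5000 - 1*0.8660
= -2.87
v'_2 = -4*sin(60deg) + 1*cos(60deg)
= -4*0.8660 + 1*0.5000
= -2.96
v' = -2.87*e1 - 2.96*e2


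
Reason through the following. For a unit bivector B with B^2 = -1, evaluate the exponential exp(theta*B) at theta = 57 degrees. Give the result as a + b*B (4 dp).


For a unit bivector B with B^2 = -1, the exponential series gives
e^(theta*B) = cos(theta) + sin(theta)*B (the GA analogue of Euler's formula).
theta = 57 degrees = 0.994838 rad
cos(57 deg) = 0.5446
sin(57 deg) = 0.8387
exp(theta*B) = 0.5446 + 0.8387*B


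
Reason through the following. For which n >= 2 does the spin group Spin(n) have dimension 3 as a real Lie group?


dim Spin(n) = dim so(n) = n(n-1)/2.
Solve n(n-1)/2 = 3, i.e. n^2 - n - 6 = 0.
Discriminant = 1 + 8*3 = 25
n = (1 + sqrt(25))/2 = (1 + 5)/2 = 3


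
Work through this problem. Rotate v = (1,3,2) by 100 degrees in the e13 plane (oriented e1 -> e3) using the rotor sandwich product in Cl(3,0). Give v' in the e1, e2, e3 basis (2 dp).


Rotor R = cos(50deg) - sin(50deg)*e13
Rotation angle theta = 2 * 50 = 100 degrees in the e13 plane (e1 -> e3).
The component perpendicular to the plane (e2) is invariant: v'_2 = v2 = 3.00
cos(100deg) = -0.1736, sin(100deg) = 0.9848
v'_1 = v1*cos(theta) - v3*sin(theta) = 1*(-0.1736) - 2*0.9848 = -2.14
v'_3 = v1*sin(theta) + v3*cos(theta) = 1*0.9848 + 2*(-0.1736) = 0.64
v' = -2.14*e1 + 3.00*e2 + 0.64*e3


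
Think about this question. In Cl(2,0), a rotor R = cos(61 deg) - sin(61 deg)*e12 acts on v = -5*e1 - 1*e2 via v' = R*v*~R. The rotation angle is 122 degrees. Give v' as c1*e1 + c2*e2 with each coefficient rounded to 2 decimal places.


Rotor R = cos(61deg) - sin(61deg)*e12
Rotation angle theta = 2 * 61 = 122 degrees
v' = R*v*~R rotates v by theta.
cos(122deg) = -0.5299, sin(122deg) = 0.8480
v'_1 = -5*cos(122deg) - (-1)*sin(122deg)
= -5*(-0.5299) - (-1)*0.8480
= 3.50
v'_2 = -5*sin(122deg) + (-1)*cos(122deg)
= -5*0.8480 + (-1)*(-0.5299)
= -3.71
v' = 3.50*e1 - 3.71*e2


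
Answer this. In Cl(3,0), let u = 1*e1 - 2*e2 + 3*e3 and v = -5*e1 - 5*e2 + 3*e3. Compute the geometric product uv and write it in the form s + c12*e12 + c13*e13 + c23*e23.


In Cl(3,0): e_i^2 = 1, e_ie_j = -e_je_i for i != j.
Scalar part = u . v = 1*(-5) + (-2)*(-5) + 3*3
= -5 + 10 + 9 = 14
e12 coeff = 1*(-5) - (-2)*(-5) = -5 - 10 = -15
e13 coeff = 1*3 - 3*(-5) = 3 - (-15) = 18
e23 coeff = (-2)*3 - 3*(-5) = -6 - (-15) = 9
uv = 14 - 15*e12 + 18*e13 + 9*e23


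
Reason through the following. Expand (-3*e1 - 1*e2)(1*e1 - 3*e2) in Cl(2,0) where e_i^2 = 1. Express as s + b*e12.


Expand: (-3*e1 - 1*e2)(1*e1 - 3*e2)
= (-3)*1*e1e1 + (-3)*(-3)*e1e2 + (-1)*1*e2e1 + (-1)*(-3)*e2e2
Using e1^2 = e2^2 = 1, e2e1 = -e1e2:
Scalar part s = (-3)*1 + (-1)*(-3) = -3 + 3 = 0
Bivector part b = (-3)*(-3) - (-1)*1 = 9 - (-1) = 10
uv = 0 + 10*e12
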